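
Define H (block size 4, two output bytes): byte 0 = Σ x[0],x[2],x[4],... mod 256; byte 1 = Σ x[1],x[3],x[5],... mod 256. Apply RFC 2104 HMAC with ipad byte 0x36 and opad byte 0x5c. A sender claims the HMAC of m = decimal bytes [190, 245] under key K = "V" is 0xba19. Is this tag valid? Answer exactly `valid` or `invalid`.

valid

Key "V" = 56 is 1 byte ≤ B = 4; zero-pad to 4 bytes: K' = 56 00 00 00.
K' ⊕ ipad = 60 36 36 36; K' ⊕ opad = 0a 5c 5c 5c.
Inner hash: even-index sum = 340 mod 256 = 84; odd-index sum = 353 mod 256 = 97 → 54 61.
Outer hash (recomputed tag): even-index sum = 186 mod 256 = 186; odd-index sum = 281 mod 256 = 25 → ba 19.
Recomputed tag = ba19; claimed = ba19 → match.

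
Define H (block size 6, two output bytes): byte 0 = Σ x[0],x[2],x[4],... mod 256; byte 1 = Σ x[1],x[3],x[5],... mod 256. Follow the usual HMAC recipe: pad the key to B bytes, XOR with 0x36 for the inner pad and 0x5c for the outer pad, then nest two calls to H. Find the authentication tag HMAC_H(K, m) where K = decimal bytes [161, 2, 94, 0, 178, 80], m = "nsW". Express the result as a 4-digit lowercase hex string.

Key decimal bytes [161, 2, 94, 0, 178, 80] = a1 02 5e 00 b2 50 is exactly B = 6 bytes: K' = a1 02 5e 00 b2 50.
K' ⊕ ipad = 97 34 68 36 84 66.  K' ⊕ opad = fd 5e 02 5c ee 0c.
Inner input = (K'⊕ipad) ∥ m = 97 34 68 36 84 66 ∥ 6e 73 57.
Inner hash: even-index sum = 584 mod 256 = 72; odd-index sum = 323 mod 256 = 67 → 48 43.
Outer input = (K'⊕opad) ∥ inner = fd 5e 02 5c ee 0c ∥ 48 43.
Outer hash (tag): even-index sum = 565 mod 256 = 53; odd-index sum = 265 mod 256 = 9 → 35 09.

3509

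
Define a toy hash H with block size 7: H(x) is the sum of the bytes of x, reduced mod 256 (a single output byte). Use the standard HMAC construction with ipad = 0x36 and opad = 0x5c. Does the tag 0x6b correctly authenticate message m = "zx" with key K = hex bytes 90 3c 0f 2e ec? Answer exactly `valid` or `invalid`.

invalid

Key hex bytes 90 3c 0f 2e ec is 5 bytes ≤ B = 7; zero-pad to 7 bytes: K' = 90 3c 0f 2e ec 00 00.
K' ⊕ ipad = a6 0a 39 18 da 36 36; K' ⊕ opad = cc 60 53 72 b0 5c 5c.
Inner hash: sum = 166+10+57+24+218+54+54+122+120 = 825; mod 256 = 57 → 39.
Outer hash (recomputed tag): sum = 204+96+83+114+176+92+92+57 = 914; mod 256 = 146 → 92.
Recomputed tag = 92; claimed = 6b → mismatch.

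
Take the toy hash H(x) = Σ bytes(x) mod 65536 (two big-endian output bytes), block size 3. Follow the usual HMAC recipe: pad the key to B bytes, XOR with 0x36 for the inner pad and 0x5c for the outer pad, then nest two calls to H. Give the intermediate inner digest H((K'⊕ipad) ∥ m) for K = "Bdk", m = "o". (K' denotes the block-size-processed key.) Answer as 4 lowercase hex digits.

0192

Key "Bdk" = 42 64 6b is exactly B = 3 bytes: K' = 42 64 6b.
K' ⊕ ipad = 74 52 5d.
Inner input = 74 52 5d ∥ 6f.
Inner hash: sum = 116+82+93+111 = 402 → 01 92.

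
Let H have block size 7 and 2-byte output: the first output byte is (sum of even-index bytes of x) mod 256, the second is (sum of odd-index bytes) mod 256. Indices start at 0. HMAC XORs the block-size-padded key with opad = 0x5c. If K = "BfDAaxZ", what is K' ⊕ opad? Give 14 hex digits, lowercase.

1e3a181d3d2406

Key "BfDAaxZ" = 42 66 44 41 61 78 5a is exactly B = 7 bytes: K' = 42 66 44 41 61 78 5a.
XOR each byte with 0x5c: 42⊕5c=1e, 66⊕5c=3a, 44⊕5c=18, 41⊕5c=1d, 61⊕5c=3d, 78⊕5c=24, 5a⊕5c=06.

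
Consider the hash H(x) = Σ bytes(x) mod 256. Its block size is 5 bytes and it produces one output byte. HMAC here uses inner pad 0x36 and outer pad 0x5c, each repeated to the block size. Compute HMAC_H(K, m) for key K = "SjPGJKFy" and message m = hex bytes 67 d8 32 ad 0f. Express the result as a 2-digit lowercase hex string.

Key "SjPGJKFy" = 53 6a 50 47 4a 4b 46 79 is 8 bytes > B = 5, so hash it first: H(key) = a8, then zero-pad to 5 bytes: K' = a8 00 00 00 00.
K' ⊕ ipad = 9e 36 36 36 36.  K' ⊕ opad = f4 5c 5c 5c 5c.
Inner input = (K'⊕ipad) ∥ m = 9e 36 36 36 36 ∥ 67 d8 32 ad 0f.
Inner hash: sum = 158+54+54+54+54+103+216+50+173+15 = 931; mod 256 = 163 → a3.
Outer input = (K'⊕opad) ∥ inner = f4 5c 5c 5c 5c ∥ a3.
Outer hash (tag): sum = 244+92+92+92+92+163 = 775; mod 256 = 7 → 07.

07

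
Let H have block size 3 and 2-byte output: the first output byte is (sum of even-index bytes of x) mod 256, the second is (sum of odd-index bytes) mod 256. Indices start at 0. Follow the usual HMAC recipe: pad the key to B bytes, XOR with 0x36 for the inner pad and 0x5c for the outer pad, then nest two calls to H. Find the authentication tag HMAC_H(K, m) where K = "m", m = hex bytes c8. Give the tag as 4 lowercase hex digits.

Key "m" = 6d is 1 byte ≤ B = 3; zero-pad to 3 bytes: K' = 6d 00 00.
K' ⊕ ipad = 5b 36 36.  K' ⊕ opad = 31 5c 5c.
Inner input = (K'⊕ipad) ∥ m = 5b 36 36 ∥ c8.
Inner hash: even-index sum = 145 mod 256 = 145; odd-index sum = 254 mod 256 = 254 → 91 fe.
Outer input = (K'⊕opad) ∥ inner = 31 5c 5c ∥ 91 fe.
Outer hash (tag): even-index sum = 395 mod 256 = 139; odd-index sum = 237 mod 256 = 237 → 8b ed.

8bed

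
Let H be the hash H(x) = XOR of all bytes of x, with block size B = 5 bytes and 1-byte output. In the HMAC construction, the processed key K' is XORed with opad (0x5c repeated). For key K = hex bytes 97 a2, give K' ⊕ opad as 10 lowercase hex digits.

Key hex bytes 97 a2 is 2 bytes ≤ B = 5; zero-pad to 5 bytes: K' = 97 a2 00 00 00.
XOR each byte with 0x5c: 97⊕5c=cb, a2⊕5c=fe, 00⊕5c=5c, 00⊕5c=5c, 00⊕5c=5c.

cbfe5c5c5c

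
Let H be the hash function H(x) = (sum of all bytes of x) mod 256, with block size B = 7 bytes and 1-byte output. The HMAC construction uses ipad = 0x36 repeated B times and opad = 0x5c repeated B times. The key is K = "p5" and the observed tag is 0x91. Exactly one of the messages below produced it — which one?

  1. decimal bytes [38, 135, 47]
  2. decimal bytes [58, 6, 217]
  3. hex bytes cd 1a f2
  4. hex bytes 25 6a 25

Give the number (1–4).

3

Key "p5" = 70 35 is 2 bytes ≤ B = 7; zero-pad to 7 bytes: K' = 70 35 00 00 00 00 00.
K' ⊕ ipad = 46 03 36 36 36 36 36; K' ⊕ opad = 2c 69 5c 5c 5c 5c 5c.
m1: inner = H(46 03 36 36 36 36 36 26 87 2f) = 33; tag = H(2c 69 5c 5c 5c 5c 5c 33) = 94
m2: inner = H(46 03 36 36 36 36 36 3a 06 d9) = 70; tag = H(2c 69 5c 5c 5c 5c 5c 70) = d1
m3: inner = H(46 03 36 36 36 36 36 cd 1a f2) = 30; tag = H(2c 69 5c 5c 5c 5c 5c 30) = 91 ← matches
m4: inner = H(46 03 36 36 36 36 36 25 6a 25) = 0b; tag = H(2c 69 5c 5c 5c 5c 5c 0b) = 6c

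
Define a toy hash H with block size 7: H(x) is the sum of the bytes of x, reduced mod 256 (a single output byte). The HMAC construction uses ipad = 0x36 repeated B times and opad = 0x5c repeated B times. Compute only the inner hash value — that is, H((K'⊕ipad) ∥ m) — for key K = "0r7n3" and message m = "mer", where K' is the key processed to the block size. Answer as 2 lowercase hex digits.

Key "0r7n3" = 30 72 37 6e 33 is 5 bytes ≤ B = 7; zero-pad to 7 bytes: K' = 30 72 37 6e 33 00 00.
K' ⊕ ipad = 06 44 01 58 05 36 36.
Inner input = 06 44 01 58 05 36 36 ∥ 6d 65 72.
Inner hash: sum = 6+68+1+88+5+54+54+109+101+114 = 600; mod 256 = 88 → 58.

58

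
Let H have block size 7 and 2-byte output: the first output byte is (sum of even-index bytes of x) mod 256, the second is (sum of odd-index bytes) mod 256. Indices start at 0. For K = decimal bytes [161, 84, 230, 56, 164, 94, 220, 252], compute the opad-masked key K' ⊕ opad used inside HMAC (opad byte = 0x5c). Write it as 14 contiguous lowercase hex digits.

Key decimal bytes [161, 84, 230, 56, 164, 94, 220, 252] = a1 54 e6 38 a4 5e dc fc is 8 bytes > B = 7, so hash it first: H(key) = 07 e6, then zero-pad to 7 bytes: K' = 07 e6 00 00 00 00 00.
XOR each byte with 0x5c: 07⊕5c=5b, e6⊕5c=ba, 00⊕5c=5c, 00⊕5c=5c, 00⊕5c=5c, 00⊕5c=5c, 00⊕5c=5c.

5bba5c5c5c5c5c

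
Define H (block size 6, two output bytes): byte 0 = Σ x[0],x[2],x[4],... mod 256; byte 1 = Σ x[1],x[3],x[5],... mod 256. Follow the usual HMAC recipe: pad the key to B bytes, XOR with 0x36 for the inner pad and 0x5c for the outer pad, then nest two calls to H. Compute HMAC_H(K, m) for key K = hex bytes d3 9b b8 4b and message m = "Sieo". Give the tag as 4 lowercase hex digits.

3072

Key hex bytes d3 9b b8 4b is 4 bytes ≤ B = 6; zero-pad to 6 bytes: K' = d3 9b b8 4b 00 00.
K' ⊕ ipad = e5 ad 8e 7d 36 36.  K' ⊕ opad = 8f c7 e4 17 5c 5c.
Inner input = (K'⊕ipad) ∥ m = e5 ad 8e 7d 36 36 ∥ 53 69 65 6f.
Inner hash: even-index sum = 609 mod 256 = 97; odd-index sum = 568 mod 256 = 56 → 61 38.
Outer input = (K'⊕opad) ∥ inner = 8f c7 e4 17 5c 5c ∥ 61 38.
Outer hash (tag): even-index sum = 560 mod 256 = 48; odd-index sum = 370 mod 256 = 114 → 30 72.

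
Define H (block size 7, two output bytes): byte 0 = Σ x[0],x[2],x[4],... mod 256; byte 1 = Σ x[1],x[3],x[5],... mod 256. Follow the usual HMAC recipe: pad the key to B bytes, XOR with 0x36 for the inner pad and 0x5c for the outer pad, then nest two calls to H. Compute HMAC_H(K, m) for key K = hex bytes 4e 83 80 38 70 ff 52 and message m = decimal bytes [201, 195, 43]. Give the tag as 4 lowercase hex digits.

a881

Key hex bytes 4e 83 80 38 70 ff 52 is exactly B = 7 bytes: K' = 4e 83 80 38 70 ff 52.
K' ⊕ ipad = 78 b5 b6 0e 46 c9 64.  K' ⊕ opad = 12 df dc 64 2c a3 0e.
Inner input = (K'⊕ipad) ∥ m = 78 b5 b6 0e 46 c9 64 ∥ c9 c3 2b.
Inner hash: even-index sum = 667 mod 256 = 155; odd-index sum = 640 mod 256 = 128 → 9b 80.
Outer input = (K'⊕opad) ∥ inner = 12 df dc 64 2c a3 0e ∥ 9b 80.
Outer hash (tag): even-index sum = 424 mod 256 = 168; odd-index sum = 641 mod 256 = 129 → a8 81.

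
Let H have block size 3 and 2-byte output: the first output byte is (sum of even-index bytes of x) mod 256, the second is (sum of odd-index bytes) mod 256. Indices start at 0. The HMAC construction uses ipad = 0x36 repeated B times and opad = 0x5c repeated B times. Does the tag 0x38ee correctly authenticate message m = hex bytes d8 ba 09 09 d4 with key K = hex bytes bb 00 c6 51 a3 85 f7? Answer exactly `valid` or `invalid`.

Key hex bytes bb 00 c6 51 a3 85 f7 is 7 bytes > B = 3, so hash it first: H(key) = 1b d6, then zero-pad to 3 bytes: K' = 1b d6 00.
K' ⊕ ipad = 2d e0 36; K' ⊕ opad = 47 8a 5c.
Inner hash: even-index sum = 294 mod 256 = 38; odd-index sum = 661 mod 256 = 149 → 26 95.
Outer hash (recomputed tag): even-index sum = 312 mod 256 = 56; odd-index sum = 176 mod 256 = 176 → 38 b0.
Recomputed tag = 38b0; claimed = 38ee → mismatch.

invalid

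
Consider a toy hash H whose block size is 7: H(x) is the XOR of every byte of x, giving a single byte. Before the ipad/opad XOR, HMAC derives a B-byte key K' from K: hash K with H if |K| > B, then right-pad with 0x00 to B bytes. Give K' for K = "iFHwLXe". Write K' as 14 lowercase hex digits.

Key "iFHwLXe" = 69 46 48 77 4c 58 65 is exactly B = 7 bytes: K' = 69 46 48 77 4c 58 65.

694648774c5865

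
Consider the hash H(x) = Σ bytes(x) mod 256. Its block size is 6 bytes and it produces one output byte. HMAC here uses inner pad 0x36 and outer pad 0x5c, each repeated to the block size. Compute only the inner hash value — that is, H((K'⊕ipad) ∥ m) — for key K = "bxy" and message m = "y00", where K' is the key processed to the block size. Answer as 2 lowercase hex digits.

Key "bxy" = 62 78 79 is 3 bytes ≤ B = 6; zero-pad to 6 bytes: K' = 62 78 79 00 00 00.
K' ⊕ ipad = 54 4e 4f 36 36 36.
Inner input = 54 4e 4f 36 36 36 ∥ 79 30 30.
Inner hash: sum = 84+78+79+54+54+54+121+48+48 = 620; mod 256 = 108 → 6c.

6c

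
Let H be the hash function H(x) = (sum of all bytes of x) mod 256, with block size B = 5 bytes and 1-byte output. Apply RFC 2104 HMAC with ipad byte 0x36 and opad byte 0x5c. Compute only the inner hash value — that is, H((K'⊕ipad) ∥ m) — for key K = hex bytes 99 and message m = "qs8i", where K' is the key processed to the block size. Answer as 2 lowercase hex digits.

0c

Key hex bytes 99 is 1 byte ≤ B = 5; zero-pad to 5 bytes: K' = 99 00 00 00 00.
K' ⊕ ipad = af 36 36 36 36.
Inner input = af 36 36 36 36 ∥ 71 73 38 69.
Inner hash: sum = 175+54+54+54+54+113+115+56+105 = 780; mod 256 = 12 → 0c.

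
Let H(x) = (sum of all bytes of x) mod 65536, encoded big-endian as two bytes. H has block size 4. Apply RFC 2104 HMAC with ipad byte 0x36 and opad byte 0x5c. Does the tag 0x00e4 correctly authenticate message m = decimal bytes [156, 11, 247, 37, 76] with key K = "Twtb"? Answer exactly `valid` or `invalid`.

Key "Twtb" = 54 77 74 62 is exactly B = 4 bytes: K' = 54 77 74 62.
K' ⊕ ipad = 62 41 42 54; K' ⊕ opad = 08 2b 28 3e.
Inner hash: sum = 98+65+66+84+156+11+247+37+76 = 840 → 03 48.
Outer hash (recomputed tag): sum = 8+43+40+62+3+72 = 228 → 00 e4.
Recomputed tag = 00e4; claimed = 00e4 → match.

valid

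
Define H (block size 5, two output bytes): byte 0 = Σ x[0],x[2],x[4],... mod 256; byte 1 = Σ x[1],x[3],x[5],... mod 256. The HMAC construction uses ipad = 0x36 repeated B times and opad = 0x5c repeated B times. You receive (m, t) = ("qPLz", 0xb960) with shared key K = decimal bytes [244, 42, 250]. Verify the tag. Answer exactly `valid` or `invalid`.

valid

Key decimal bytes [244, 42, 250] = f4 2a fa is 3 bytes ≤ B = 5; zero-pad to 5 bytes: K' = f4 2a fa 00 00.
K' ⊕ ipad = c2 1c cc 36 36; K' ⊕ opad = a8 76 a6 5c 5c.
Inner hash: even-index sum = 654 mod 256 = 142; odd-index sum = 271 mod 256 = 15 → 8e 0f.
Outer hash (recomputed tag): even-index sum = 441 mod 256 = 185; odd-index sum = 352 mod 256 = 96 → b9 60.
Recomputed tag = b960; claimed = b960 → match.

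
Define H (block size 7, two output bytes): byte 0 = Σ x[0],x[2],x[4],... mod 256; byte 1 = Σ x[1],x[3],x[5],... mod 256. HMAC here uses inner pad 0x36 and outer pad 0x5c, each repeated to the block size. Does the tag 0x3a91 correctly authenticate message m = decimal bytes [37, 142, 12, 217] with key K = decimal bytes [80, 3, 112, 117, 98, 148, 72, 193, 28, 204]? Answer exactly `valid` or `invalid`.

Key decimal bytes [80, 3, 112, 117, 98, 148, 72, 193, 28, 204] = 50 03 70 75 62 94 48 c1 1c cc is 10 bytes > B = 7, so hash it first: H(key) = 86 99, then zero-pad to 7 bytes: K' = 86 99 00 00 00 00 00.
K' ⊕ ipad = b0 af 36 36 36 36 36; K' ⊕ opad = da c5 5c 5c 5c 5c 5c.
Inner hash: even-index sum = 697 mod 256 = 185; odd-index sum = 332 mod 256 = 76 → b9 4c.
Outer hash (recomputed tag): even-index sum = 570 mod 256 = 58; odd-index sum = 566 mod 256 = 54 → 3a 36.
Recomputed tag = 3a36; claimed = 3a91 → mismatch.

invalid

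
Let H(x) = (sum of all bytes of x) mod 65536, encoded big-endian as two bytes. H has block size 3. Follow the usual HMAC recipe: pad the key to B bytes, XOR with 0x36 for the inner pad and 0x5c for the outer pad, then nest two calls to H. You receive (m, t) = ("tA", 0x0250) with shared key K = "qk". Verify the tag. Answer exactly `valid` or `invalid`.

Key "qk" = 71 6b is 2 bytes ≤ B = 3; zero-pad to 3 bytes: K' = 71 6b 00.
K' ⊕ ipad = 47 5d 36; K' ⊕ opad = 2d 37 5c.
Inner hash: sum = 71+93+54+116+65 = 399 → 01 8f.
Outer hash (recomputed tag): sum = 45+55+92+1+143 = 336 → 01 50.
Recomputed tag = 0150; claimed = 0250 → mismatch.

invalid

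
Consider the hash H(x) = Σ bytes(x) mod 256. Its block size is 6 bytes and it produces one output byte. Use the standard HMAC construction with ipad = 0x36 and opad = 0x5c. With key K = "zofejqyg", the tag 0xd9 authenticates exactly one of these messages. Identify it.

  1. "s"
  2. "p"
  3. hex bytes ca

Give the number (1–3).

Key "zofejqyg" = 7a 6f 66 65 6a 71 79 67 is 8 bytes > B = 6, so hash it first: H(key) = 6f, then zero-pad to 6 bytes: K' = 6f 00 00 00 00 00.
K' ⊕ ipad = 59 36 36 36 36 36; K' ⊕ opad = 33 5c 5c 5c 5c 5c.
m1: inner = H(59 36 36 36 36 36 73) = da; tag = H(33 5c 5c 5c 5c 5c da) = d9 ← matches
m2: inner = H(59 36 36 36 36 36 70) = d7; tag = H(33 5c 5c 5c 5c 5c d7) = d6
m3: inner = H(59 36 36 36 36 36 ca) = 31; tag = H(33 5c 5c 5c 5c 5c 31) = 30

1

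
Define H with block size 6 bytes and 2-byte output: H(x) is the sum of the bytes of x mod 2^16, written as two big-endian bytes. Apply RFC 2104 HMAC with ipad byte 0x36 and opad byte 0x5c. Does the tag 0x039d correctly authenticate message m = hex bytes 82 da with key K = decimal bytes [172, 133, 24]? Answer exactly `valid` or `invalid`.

valid

Key decimal bytes [172, 133, 24] = ac 85 18 is 3 bytes ≤ B = 6; zero-pad to 6 bytes: K' = ac 85 18 00 00 00.
K' ⊕ ipad = 9a b3 2e 36 36 36; K' ⊕ opad = f0 d9 44 5c 5c 5c.
Inner hash: sum = 154+179+46+54+54+54+130+218 = 889 → 03 79.
Outer hash (recomputed tag): sum = 240+217+68+92+92+92+3+121 = 925 → 03 9d.
Recomputed tag = 039d; claimed = 039d → match.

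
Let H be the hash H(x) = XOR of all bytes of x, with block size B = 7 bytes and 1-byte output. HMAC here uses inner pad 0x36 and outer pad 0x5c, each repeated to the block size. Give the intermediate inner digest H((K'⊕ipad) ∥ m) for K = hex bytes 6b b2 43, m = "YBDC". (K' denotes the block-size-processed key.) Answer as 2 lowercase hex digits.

Key hex bytes 6b b2 43 is 3 bytes ≤ B = 7; zero-pad to 7 bytes: K' = 6b b2 43 00 00 00 00.
K' ⊕ ipad = 5d 84 75 36 36 36 36.
Inner input = 5d 84 75 36 36 36 36 ∥ 59 42 44 43.
Inner hash: XOR 5d⊕84⊕75⊕36⊕36⊕36⊕36⊕59⊕42⊕44⊕43 = b0.

b0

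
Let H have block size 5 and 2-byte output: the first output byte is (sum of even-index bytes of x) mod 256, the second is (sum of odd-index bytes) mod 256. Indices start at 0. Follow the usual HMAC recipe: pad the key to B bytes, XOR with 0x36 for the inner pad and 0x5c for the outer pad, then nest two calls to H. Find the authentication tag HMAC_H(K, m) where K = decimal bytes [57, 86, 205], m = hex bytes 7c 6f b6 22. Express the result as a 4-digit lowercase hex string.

1a37

Key decimal bytes [57, 86, 205] = 39 56 cd is 3 bytes ≤ B = 5; zero-pad to 5 bytes: K' = 39 56 cd 00 00.
K' ⊕ ipad = 0f 60 fb 36 36.  K' ⊕ opad = 65 0a 91 5c 5c.
Inner input = (K'⊕ipad) ∥ m = 0f 60 fb 36 36 ∥ 7c 6f b6 22.
Inner hash: even-index sum = 465 mod 256 = 209; odd-index sum = 456 mod 256 = 200 → d1 c8.
Outer input = (K'⊕opad) ∥ inner = 65 0a 91 5c 5c ∥ d1 c8.
Outer hash (tag): even-index sum = 538 mod 256 = 26; odd-index sum = 311 mod 256 = 55 → 1a 37.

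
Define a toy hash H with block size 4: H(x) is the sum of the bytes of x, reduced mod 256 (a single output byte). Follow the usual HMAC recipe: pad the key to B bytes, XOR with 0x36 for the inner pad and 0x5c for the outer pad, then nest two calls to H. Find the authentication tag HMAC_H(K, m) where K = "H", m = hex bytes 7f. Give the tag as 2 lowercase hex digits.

Key "H" = 48 is 1 byte ≤ B = 4; zero-pad to 4 bytes: K' = 48 00 00 00.
K' ⊕ ipad = 7e 36 36 36.  K' ⊕ opad = 14 5c 5c 5c.
Inner input = (K'⊕ipad) ∥ m = 7e 36 36 36 ∥ 7f.
Inner hash: sum = 126+54+54+54+127 = 415; mod 256 = 159 → 9f.
Outer input = (K'⊕opad) ∥ inner = 14 5c 5c 5c ∥ 9f.
Outer hash (tag): sum = 20+92+92+92+159 = 455; mod 256 = 199 → c7.

c7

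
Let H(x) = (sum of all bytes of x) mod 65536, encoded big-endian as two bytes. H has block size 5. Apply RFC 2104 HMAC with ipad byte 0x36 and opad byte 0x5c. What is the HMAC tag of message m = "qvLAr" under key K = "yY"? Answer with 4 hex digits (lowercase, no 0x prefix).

Key "yY" = 79 59 is 2 bytes ≤ B = 5; zero-pad to 5 bytes: K' = 79 59 00 00 00.
K' ⊕ ipad = 4f 6f 36 36 36.  K' ⊕ opad = 25 05 5c 5c 5c.
Inner input = (K'⊕ipad) ∥ m = 4f 6f 36 36 36 ∥ 71 76 4c 41 72.
Inner hash: sum = 79+111+54+54+54+113+118+76+65+114 = 838 → 03 46.
Outer input = (K'⊕opad) ∥ inner = 25 05 5c 5c 5c ∥ 03 46.
Outer hash (tag): sum = 37+5+92+92+92+3+70 = 391 → 01 87.

0187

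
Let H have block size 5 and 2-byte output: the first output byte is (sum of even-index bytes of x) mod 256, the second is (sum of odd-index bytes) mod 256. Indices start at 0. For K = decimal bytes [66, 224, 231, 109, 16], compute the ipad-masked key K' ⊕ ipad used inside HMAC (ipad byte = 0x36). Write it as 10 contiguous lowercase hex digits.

74d6d15b26

Key decimal bytes [66, 224, 231, 109, 16] = 42 e0 e7 6d 10 is exactly B = 5 bytes: K' = 42 e0 e7 6d 10.
XOR each byte with 0x36: 42⊕36=74, e0⊕36=d6, e7⊕36=d1, 6d⊕36=5b, 10⊕36=26.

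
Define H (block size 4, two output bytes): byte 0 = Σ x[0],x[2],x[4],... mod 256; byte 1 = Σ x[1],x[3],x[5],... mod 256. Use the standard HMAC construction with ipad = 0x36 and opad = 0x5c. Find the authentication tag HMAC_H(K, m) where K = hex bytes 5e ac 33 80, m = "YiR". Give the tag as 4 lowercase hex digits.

Key hex bytes 5e ac 33 80 is exactly B = 4 bytes: K' = 5e ac 33 80.
K' ⊕ ipad = 68 9a 05 b6.  K' ⊕ opad = 02 f0 6f dc.
Inner input = (K'⊕ipad) ∥ m = 68 9a 05 b6 ∥ 59 69 52.
Inner hash: even-index sum = 280 mod 256 = 24; odd-index sum = 441 mod 256 = 185 → 18 b9.
Outer input = (K'⊕opad) ∥ inner = 02 f0 6f dc ∥ 18 b9.
Outer hash (tag): even-index sum = 137 mod 256 = 137; odd-index sum = 645 mod 256 = 133 → 89 85.

8985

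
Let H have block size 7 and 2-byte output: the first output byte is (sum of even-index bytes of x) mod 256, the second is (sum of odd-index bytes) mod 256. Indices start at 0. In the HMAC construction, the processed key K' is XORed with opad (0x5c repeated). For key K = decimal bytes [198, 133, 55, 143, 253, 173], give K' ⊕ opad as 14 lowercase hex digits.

9ad96bd3a1f15c

Key decimal bytes [198, 133, 55, 143, 253, 173] = c6 85 37 8f fd ad is 6 bytes ≤ B = 7; zero-pad to 7 bytes: K' = c6 85 37 8f fd ad 00.
XOR each byte with 0x5c: c6⊕5c=9a, 85⊕5c=d9, 37⊕5c=6b, 8f⊕5c=d3, fd⊕5c=a1, ad⊕5c=f1, 00⊕5c=5c.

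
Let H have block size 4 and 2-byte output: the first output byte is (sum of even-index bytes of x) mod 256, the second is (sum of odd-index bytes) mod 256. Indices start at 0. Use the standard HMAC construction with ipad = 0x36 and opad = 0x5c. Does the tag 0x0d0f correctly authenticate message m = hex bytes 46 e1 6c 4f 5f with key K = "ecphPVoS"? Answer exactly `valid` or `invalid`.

Key "ecphPVoS" = 65 63 70 68 50 56 6f 53 is 8 bytes > B = 4, so hash it first: H(key) = 94 74, then zero-pad to 4 bytes: K' = 94 74 00 00.
K' ⊕ ipad = a2 42 36 36; K' ⊕ opad = c8 28 5c 5c.
Inner hash: even-index sum = 489 mod 256 = 233; odd-index sum = 424 mod 256 = 168 → e9 a8.
Outer hash (recomputed tag): even-index sum = 525 mod 256 = 13; odd-index sum = 300 mod 256 = 44 → 0d 2c.
Recomputed tag = 0d2c; claimed = 0d0f → mismatch.

invalid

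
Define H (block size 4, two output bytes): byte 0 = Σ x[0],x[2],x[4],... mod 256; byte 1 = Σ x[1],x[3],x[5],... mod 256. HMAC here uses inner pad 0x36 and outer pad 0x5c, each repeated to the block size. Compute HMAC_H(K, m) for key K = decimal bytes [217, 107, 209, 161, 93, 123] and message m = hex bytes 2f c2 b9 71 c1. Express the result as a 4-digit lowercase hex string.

c751

Key decimal bytes [217, 107, 209, 161, 93, 123] = d9 6b d1 a1 5d 7b is 6 bytes > B = 4, so hash it first: H(key) = 07 87, then zero-pad to 4 bytes: K' = 07 87 00 00.
K' ⊕ ipad = 31 b1 36 36.  K' ⊕ opad = 5b db 5c 5c.
Inner input = (K'⊕ipad) ∥ m = 31 b1 36 36 ∥ 2f c2 b9 71 c1.
Inner hash: even-index sum = 528 mod 256 = 16; odd-index sum = 538 mod 256 = 26 → 10 1a.
Outer input = (K'⊕opad) ∥ inner = 5b db 5c 5c ∥ 10 1a.
Outer hash (tag): even-index sum = 199 mod 256 = 199; odd-index sum = 337 mod 256 = 81 → c7 51.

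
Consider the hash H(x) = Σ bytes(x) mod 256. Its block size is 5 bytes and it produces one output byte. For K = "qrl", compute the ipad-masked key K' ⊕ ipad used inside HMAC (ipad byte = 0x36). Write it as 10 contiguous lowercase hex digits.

Key "qrl" = 71 72 6c is 3 bytes ≤ B = 5; zero-pad to 5 bytes: K' = 71 72 6c 00 00.
XOR each byte with 0x36: 71⊕36=47, 72⊕36=44, 6c⊕36=5a, 00⊕36=36, 00⊕36=36.

47445a3636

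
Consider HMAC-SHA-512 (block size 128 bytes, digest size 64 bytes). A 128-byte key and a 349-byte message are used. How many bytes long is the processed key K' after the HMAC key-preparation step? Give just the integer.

Key is 128 ≤ 128 bytes, zero-padded: |K'| = 128.

128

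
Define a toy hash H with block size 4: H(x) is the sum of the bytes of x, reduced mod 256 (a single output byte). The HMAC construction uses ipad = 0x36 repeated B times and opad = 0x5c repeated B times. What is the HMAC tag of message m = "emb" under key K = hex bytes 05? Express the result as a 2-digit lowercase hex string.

Key hex bytes 05 is 1 byte ≤ B = 4; zero-pad to 4 bytes: K' = 05 00 00 00.
K' ⊕ ipad = 33 36 36 36.  K' ⊕ opad = 59 5c 5c 5c.
Inner input = (K'⊕ipad) ∥ m = 33 36 36 36 ∥ 65 6d 62.
Inner hash: sum = 51+54+54+54+101+109+98 = 521; mod 256 = 9 → 09.
Outer input = (K'⊕opad) ∥ inner = 59 5c 5c 5c ∥ 09.
Outer hash (tag): sum = 89+92+92+92+9 = 374; mod 256 = 118 → 76.

76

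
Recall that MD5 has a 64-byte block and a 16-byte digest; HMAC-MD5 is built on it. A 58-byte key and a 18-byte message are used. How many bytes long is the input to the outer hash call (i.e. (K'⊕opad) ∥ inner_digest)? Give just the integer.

80

Key is 58 ≤ 64 bytes, zero-padded: |K'| = 64.
Outer input = (K'⊕opad) ∥ H(inner) → 64 + 16 = 80 bytes.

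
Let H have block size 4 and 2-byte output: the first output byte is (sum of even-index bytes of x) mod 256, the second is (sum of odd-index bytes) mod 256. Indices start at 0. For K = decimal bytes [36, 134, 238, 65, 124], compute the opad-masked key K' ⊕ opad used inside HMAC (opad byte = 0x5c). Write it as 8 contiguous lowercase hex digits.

d29b5c5c

Key decimal bytes [36, 134, 238, 65, 124] = 24 86 ee 41 7c is 5 bytes > B = 4, so hash it first: H(key) = 8e c7, then zero-pad to 4 bytes: K' = 8e c7 00 00.
XOR each byte with 0x5c: 8e⊕5c=d2, c7⊕5c=9b, 00⊕5c=5c, 00⊕5c=5c.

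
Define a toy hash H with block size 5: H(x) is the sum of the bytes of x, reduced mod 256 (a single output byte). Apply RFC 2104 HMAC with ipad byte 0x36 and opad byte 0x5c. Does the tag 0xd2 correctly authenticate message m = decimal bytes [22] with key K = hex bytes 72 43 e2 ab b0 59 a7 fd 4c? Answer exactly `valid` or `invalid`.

Key hex bytes 72 43 e2 ab b0 59 a7 fd 4c is 9 bytes > B = 5, so hash it first: H(key) = 3b, then zero-pad to 5 bytes: K' = 3b 00 00 00 00.
K' ⊕ ipad = 0d 36 36 36 36; K' ⊕ opad = 67 5c 5c 5c 5c.
Inner hash: sum = 13+54+54+54+54+22 = 251 → fb.
Outer hash (recomputed tag): sum = 103+92+92+92+92+251 = 722; mod 256 = 210 → d2.
Recomputed tag = d2; claimed = d2 → match.

valid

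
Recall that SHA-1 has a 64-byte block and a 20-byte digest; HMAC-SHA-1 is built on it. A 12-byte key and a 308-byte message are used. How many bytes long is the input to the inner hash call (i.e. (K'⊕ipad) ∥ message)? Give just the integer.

Key is 12 ≤ 64 bytes, zero-padded: |K'| = 64.
Inner input = (K'⊕ipad) ∥ m → 64 + 308 = 372 bytes.

372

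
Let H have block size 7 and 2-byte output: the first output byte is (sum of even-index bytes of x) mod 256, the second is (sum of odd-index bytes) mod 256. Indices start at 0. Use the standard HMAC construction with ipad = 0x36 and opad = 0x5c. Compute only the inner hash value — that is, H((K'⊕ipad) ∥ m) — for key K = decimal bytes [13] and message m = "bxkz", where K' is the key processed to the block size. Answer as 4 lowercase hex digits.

cf6f

Key decimal bytes [13] = 0d is 1 byte ≤ B = 7; zero-pad to 7 bytes: K' = 0d 00 00 00 00 00 00.
K' ⊕ ipad = 3b 36 36 36 36 36 36.
Inner input = 3b 36 36 36 36 36 36 ∥ 62 78 6b 7a.
Inner hash: even-index sum = 463 mod 256 = 207; odd-index sum = 367 mod 256 = 111 → cf 6f.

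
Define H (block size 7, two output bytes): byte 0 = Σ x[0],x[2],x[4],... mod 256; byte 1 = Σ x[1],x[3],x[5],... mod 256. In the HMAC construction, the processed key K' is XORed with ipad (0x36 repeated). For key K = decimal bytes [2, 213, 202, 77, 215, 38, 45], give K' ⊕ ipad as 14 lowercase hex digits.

Key decimal bytes [2, 213, 202, 77, 215, 38, 45] = 02 d5 ca 4d d7 26 2d is exactly B = 7 bytes: K' = 02 d5 ca 4d d7 26 2d.
XOR each byte with 0x36: 02⊕36=34, d5⊕36=e3, ca⊕36=fc, 4d⊕36=7b, d7⊕36=e1, 26⊕36=10, 2d⊕36=1b.

34e3fc7be1101b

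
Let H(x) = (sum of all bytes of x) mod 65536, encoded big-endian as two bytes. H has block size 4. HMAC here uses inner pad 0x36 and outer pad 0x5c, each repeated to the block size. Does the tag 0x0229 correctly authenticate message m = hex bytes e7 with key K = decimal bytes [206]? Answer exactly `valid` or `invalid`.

Key decimal bytes [206] = ce is 1 byte ≤ B = 4; zero-pad to 4 bytes: K' = ce 00 00 00.
K' ⊕ ipad = f8 36 36 36; K' ⊕ opad = 92 5c 5c 5c.
Inner hash: sum = 248+54+54+54+231 = 641 → 02 81.
Outer hash (recomputed tag): sum = 146+92+92+92+2+129 = 553 → 02 29.
Recomputed tag = 0229; claimed = 0229 → match.

valid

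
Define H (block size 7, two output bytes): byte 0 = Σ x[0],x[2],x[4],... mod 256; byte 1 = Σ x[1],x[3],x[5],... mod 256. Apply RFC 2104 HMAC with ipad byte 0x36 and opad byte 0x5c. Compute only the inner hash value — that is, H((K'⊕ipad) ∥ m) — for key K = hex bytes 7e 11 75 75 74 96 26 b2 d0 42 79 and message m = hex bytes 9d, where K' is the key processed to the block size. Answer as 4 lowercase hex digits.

822f

Key hex bytes 7e 11 75 75 74 96 26 b2 d0 42 79 is 11 bytes > B = 7, so hash it first: H(key) = d6 10, then zero-pad to 7 bytes: K' = d6 10 00 00 00 00 00.
K' ⊕ ipad = e0 26 36 36 36 36 36.
Inner input = e0 26 36 36 36 36 36 ∥ 9d.
Inner hash: even-index sum = 386 mod 256 = 130; odd-index sum = 303 mod 256 = 47 → 82 2f.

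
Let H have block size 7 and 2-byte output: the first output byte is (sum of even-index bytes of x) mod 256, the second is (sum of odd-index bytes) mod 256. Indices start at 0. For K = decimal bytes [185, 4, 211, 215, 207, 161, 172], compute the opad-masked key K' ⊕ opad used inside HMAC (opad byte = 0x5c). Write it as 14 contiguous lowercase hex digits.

Key decimal bytes [185, 4, 211, 215, 207, 161, 172] = b9 04 d3 d7 cf a1 ac is exactly B = 7 bytes: K' = b9 04 d3 d7 cf a1 ac.
XOR each byte with 0x5c: b9⊕5c=e5, 04⊕5c=58, d3⊕5c=8f, d7⊕5c=8b, cf⊕5c=93, a1⊕5c=fd, ac⊕5c=f0.

e5588f8b93fdf0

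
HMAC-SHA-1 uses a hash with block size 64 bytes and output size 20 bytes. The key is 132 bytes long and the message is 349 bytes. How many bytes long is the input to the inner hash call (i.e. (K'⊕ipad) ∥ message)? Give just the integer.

Key is 132 > 64 bytes, so it is hashed to 20 bytes then zero-padded to 64: |K'| = 64.
Inner input = (K'⊕ipad) ∥ m → 64 + 349 = 413 bytes.

413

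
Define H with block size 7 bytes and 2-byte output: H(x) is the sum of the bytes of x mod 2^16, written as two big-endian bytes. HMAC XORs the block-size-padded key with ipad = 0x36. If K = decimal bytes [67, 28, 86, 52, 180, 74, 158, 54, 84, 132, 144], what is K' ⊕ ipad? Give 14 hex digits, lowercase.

32153636363636

Key decimal bytes [67, 28, 86, 52, 180, 74, 158, 54, 84, 132, 144] = 43 1c 56 34 b4 4a 9e 36 54 84 90 is 11 bytes > B = 7, so hash it first: H(key) = 04 23, then zero-pad to 7 bytes: K' = 04 23 00 00 00 00 00.
XOR each byte with 0x36: 04⊕36=32, 23⊕36=15, 00⊕36=36, 00⊕36=36, 00⊕36=36, 00⊕36=36, 00⊕36=36.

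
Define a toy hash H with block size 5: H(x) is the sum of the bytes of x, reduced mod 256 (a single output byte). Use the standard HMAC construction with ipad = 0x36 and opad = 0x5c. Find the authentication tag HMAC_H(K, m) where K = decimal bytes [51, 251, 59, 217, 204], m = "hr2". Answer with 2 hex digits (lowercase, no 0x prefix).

66

Key decimal bytes [51, 251, 59, 217, 204] = 33 fb 3b d9 cc is exactly B = 5 bytes: K' = 33 fb 3b d9 cc.
K' ⊕ ipad = 05 cd 0d ef fa.  K' ⊕ opad = 6f a7 67 85 90.
Inner input = (K'⊕ipad) ∥ m = 05 cd 0d ef fa ∥ 68 72 32.
Inner hash: sum = 5+205+13+239+250+104+114+50 = 980; mod 256 = 212 → d4.
Outer input = (K'⊕opad) ∥ inner = 6f a7 67 85 90 ∥ d4.
Outer hash (tag): sum = 111+167+103+133+144+212 = 870; mod 256 = 102 → 66.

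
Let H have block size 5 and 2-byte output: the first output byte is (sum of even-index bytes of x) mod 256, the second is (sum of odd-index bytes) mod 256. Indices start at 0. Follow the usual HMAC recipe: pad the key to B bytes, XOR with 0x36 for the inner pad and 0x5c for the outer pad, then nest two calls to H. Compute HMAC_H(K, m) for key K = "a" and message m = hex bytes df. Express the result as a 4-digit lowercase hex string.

Key "a" = 61 is 1 byte ≤ B = 5; zero-pad to 5 bytes: K' = 61 00 00 00 00.
K' ⊕ ipad = 57 36 36 36 36.  K' ⊕ opad = 3d 5c 5c 5c 5c.
Inner input = (K'⊕ipad) ∥ m = 57 36 36 36 36 ∥ df.
Inner hash: even-index sum = 195 mod 256 = 195; odd-index sum = 331 mod 256 = 75 → c3 4b.
Outer input = (K'⊕opad) ∥ inner = 3d 5c 5c 5c 5c ∥ c3 4b.
Outer hash (tag): even-index sum = 320 mod 256 = 64; odd-index sum = 379 mod 256 = 123 → 40 7b.

407b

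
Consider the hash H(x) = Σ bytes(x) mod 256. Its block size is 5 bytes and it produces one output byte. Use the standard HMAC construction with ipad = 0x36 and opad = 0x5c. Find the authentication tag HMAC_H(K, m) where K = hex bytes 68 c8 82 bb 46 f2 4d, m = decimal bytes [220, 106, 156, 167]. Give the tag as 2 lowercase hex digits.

Key hex bytes 68 c8 82 bb 46 f2 4d is 7 bytes > B = 5, so hash it first: H(key) = f2, then zero-pad to 5 bytes: K' = f2 00 00 00 00.
K' ⊕ ipad = c4 36 36 36 36.  K' ⊕ opad = ae 5c 5c 5c 5c.
Inner input = (K'⊕ipad) ∥ m = c4 36 36 36 36 ∥ dc 6a 9c a7.
Inner hash: sum = 196+54+54+54+54+220+106+156+167 = 1061; mod 256 = 37 → 25.
Outer input = (K'⊕opad) ∥ inner = ae 5c 5c 5c 5c ∥ 25.
Outer hash (tag): sum = 174+92+92+92+92+37 = 579; mod 256 = 67 → 43.

43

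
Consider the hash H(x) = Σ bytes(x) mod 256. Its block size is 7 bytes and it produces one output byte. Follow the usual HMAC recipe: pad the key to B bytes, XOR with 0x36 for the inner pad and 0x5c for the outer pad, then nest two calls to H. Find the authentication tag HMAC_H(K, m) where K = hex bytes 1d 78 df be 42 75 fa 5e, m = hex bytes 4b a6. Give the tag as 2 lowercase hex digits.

f1

Key hex bytes 1d 78 df be 42 75 fa 5e is 8 bytes > B = 7, so hash it first: H(key) = 41, then zero-pad to 7 bytes: K' = 41 00 00 00 00 00 00.
K' ⊕ ipad = 77 36 36 36 36 36 36.  K' ⊕ opad = 1d 5c 5c 5c 5c 5c 5c.
Inner input = (K'⊕ipad) ∥ m = 77 36 36 36 36 36 36 ∥ 4b a6.
Inner hash: sum = 119+54+54+54+54+54+54+75+166 = 684; mod 256 = 172 → ac.
Outer input = (K'⊕opad) ∥ inner = 1d 5c 5c 5c 5c 5c 5c ∥ ac.
Outer hash (tag): sum = 29+92+92+92+92+92+92+172 = 753; mod 256 = 241 → f1.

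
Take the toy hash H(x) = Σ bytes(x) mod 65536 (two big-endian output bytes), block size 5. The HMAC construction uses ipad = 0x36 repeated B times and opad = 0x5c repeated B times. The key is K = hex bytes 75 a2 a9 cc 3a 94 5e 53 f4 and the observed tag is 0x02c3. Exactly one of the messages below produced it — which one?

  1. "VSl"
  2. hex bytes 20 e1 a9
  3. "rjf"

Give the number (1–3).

1

Key hex bytes 75 a2 a9 cc 3a 94 5e 53 f4 is 9 bytes > B = 5, so hash it first: H(key) = 04 ff, then zero-pad to 5 bytes: K' = 04 ff 00 00 00.
K' ⊕ ipad = 32 c9 36 36 36; K' ⊕ opad = 58 a3 5c 5c 5c.
m1: inner = H(32 c9 36 36 36 56 53 6c) = 02 b2; tag = H(58 a3 5c 5c 5c 02 b2) = 02c3 ← matches
m2: inner = H(32 c9 36 36 36 20 e1 a9) = 03 47; tag = H(58 a3 5c 5c 5c 03 47) = 0259
m3: inner = H(32 c9 36 36 36 72 6a 66) = 02 df; tag = H(58 a3 5c 5c 5c 02 df) = 02f0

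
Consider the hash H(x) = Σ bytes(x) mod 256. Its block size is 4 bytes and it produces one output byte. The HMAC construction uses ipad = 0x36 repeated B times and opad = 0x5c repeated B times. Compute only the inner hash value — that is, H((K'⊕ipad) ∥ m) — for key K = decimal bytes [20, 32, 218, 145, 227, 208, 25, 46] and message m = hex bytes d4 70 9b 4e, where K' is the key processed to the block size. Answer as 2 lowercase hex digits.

7e

Key decimal bytes [20, 32, 218, 145, 227, 208, 25, 46] = 14 20 da 91 e3 d0 19 2e is 8 bytes > B = 4, so hash it first: H(key) = 99, then zero-pad to 4 bytes: K' = 99 00 00 00.
K' ⊕ ipad = af 36 36 36.
Inner input = af 36 36 36 ∥ d4 70 9b 4e.
Inner hash: sum = 175+54+54+54+212+112+155+78 = 894; mod 256 = 126 → 7e.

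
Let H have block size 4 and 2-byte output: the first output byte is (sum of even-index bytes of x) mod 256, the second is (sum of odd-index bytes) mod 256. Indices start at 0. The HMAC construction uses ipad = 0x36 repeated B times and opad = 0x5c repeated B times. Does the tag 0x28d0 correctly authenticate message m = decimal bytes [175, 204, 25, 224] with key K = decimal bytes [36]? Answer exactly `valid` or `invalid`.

Key decimal bytes [36] = 24 is 1 byte ≤ B = 4; zero-pad to 4 bytes: K' = 24 00 00 00.
K' ⊕ ipad = 12 36 36 36; K' ⊕ opad = 78 5c 5c 5c.
Inner hash: even-index sum = 272 mod 256 = 16; odd-index sum = 536 mod 256 = 24 → 10 18.
Outer hash (recomputed tag): even-index sum = 228 mod 256 = 228; odd-index sum = 208 mod 256 = 208 → e4 d0.
Recomputed tag = e4d0; claimed = 28d0 → mismatch.

invalid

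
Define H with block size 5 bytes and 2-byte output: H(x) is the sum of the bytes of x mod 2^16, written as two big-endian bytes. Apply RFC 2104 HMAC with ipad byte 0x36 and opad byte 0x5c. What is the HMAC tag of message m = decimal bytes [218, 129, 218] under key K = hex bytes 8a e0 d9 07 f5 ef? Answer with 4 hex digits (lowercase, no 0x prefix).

Key hex bytes 8a e0 d9 07 f5 ef is 6 bytes > B = 5, so hash it first: H(key) = 04 2e, then zero-pad to 5 bytes: K' = 04 2e 00 00 00.
K' ⊕ ipad = 32 18 36 36 36.  K' ⊕ opad = 58 72 5c 5c 5c.
Inner input = (K'⊕ipad) ∥ m = 32 18 36 36 36 ∥ da 81 da.
Inner hash: sum = 50+24+54+54+54+218+129+218 = 801 → 03 21.
Outer input = (K'⊕opad) ∥ inner = 58 72 5c 5c 5c ∥ 03 21.
Outer hash (tag): sum = 88+114+92+92+92+3+33 = 514 → 02 02.

0202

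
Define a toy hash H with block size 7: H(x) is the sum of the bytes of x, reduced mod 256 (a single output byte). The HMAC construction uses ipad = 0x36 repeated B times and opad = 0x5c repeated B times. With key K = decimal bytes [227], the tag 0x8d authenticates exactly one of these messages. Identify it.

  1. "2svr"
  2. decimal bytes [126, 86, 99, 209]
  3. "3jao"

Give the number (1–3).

1

Key decimal bytes [227] = e3 is 1 byte ≤ B = 7; zero-pad to 7 bytes: K' = e3 00 00 00 00 00 00.
K' ⊕ ipad = d5 36 36 36 36 36 36; K' ⊕ opad = bf 5c 5c 5c 5c 5c 5c.
m1: inner = H(d5 36 36 36 36 36 36 32 73 76 72) = a6; tag = H(bf 5c 5c 5c 5c 5c 5c a6) = 8d ← matches
m2: inner = H(d5 36 36 36 36 36 36 7e 56 63 d1) = 21; tag = H(bf 5c 5c 5c 5c 5c 5c 21) = 08
m3: inner = H(d5 36 36 36 36 36 36 33 6a 61 6f) = 86; tag = H(bf 5c 5c 5c 5c 5c 5c 86) = 6d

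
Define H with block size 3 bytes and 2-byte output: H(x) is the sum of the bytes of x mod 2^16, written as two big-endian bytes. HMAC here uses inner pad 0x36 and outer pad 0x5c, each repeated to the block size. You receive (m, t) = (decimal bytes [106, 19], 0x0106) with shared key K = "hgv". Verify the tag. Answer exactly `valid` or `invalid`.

Key "hgv" = 68 67 76 is exactly B = 3 bytes: K' = 68 67 76.
K' ⊕ ipad = 5e 51 40; K' ⊕ opad = 34 3b 2a.
Inner hash: sum = 94+81+64+106+19 = 364 → 01 6c.
Outer hash (recomputed tag): sum = 52+59+42+1+108 = 262 → 01 06.
Recomputed tag = 0106; claimed = 0106 → match.

valid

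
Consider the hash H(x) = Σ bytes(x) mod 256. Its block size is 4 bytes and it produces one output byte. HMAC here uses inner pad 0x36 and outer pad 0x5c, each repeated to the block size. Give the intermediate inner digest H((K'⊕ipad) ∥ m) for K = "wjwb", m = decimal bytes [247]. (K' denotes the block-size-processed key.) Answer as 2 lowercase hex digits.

Key "wjwb" = 77 6a 77 62 is exactly B = 4 bytes: K' = 77 6a 77 62.
K' ⊕ ipad = 41 5c 41 54.
Inner input = 41 5c 41 54 ∥ f7.
Inner hash: sum = 65+92+65+84+247 = 553; mod 256 = 41 → 29.

29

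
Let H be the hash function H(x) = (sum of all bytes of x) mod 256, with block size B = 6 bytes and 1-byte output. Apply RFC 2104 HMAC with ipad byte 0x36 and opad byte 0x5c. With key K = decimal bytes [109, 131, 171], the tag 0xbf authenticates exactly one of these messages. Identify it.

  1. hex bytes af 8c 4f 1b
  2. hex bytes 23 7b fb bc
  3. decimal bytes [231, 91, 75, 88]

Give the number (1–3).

Key decimal bytes [109, 131, 171] = 6d 83 ab is 3 bytes ≤ B = 6; zero-pad to 6 bytes: K' = 6d 83 ab 00 00 00.
K' ⊕ ipad = 5b b5 9d 36 36 36; K' ⊕ opad = 31 df f7 5c 5c 5c.
m1: inner = H(5b b5 9d 36 36 36 af 8c 4f 1b) = f4; tag = H(31 df f7 5c 5c 5c f4) = 0f
m2: inner = H(5b b5 9d 36 36 36 23 7b fb bc) = a4; tag = H(31 df f7 5c 5c 5c a4) = bf ← matches
m3: inner = H(5b b5 9d 36 36 36 e7 5b 4b 58) = 34; tag = H(31 df f7 5c 5c 5c 34) = 4f

2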